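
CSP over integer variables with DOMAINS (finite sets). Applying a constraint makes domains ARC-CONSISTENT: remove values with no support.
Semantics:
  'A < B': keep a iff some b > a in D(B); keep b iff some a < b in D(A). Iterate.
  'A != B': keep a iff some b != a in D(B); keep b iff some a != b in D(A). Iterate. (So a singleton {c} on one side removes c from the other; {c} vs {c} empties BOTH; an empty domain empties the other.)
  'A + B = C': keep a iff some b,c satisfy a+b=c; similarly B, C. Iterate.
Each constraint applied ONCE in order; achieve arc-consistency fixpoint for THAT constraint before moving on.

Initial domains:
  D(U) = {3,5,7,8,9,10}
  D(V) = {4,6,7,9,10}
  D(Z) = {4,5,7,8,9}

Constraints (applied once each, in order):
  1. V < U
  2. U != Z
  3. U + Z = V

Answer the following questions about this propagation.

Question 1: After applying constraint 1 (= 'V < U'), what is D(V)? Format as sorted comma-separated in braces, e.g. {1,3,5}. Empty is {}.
Answer: {4,6,7,9}

Derivation:
Constraint 1 (V < U) on D(V)={4,6,7,9,10} D(U)={3,5,7,8,9,10}: V {4,6,7,9,10}->{4,6,7,9}; U {3,5,7,8,9,10}->{5,7,8,9,10}
So after constraint 1: D(V) = {4,6,7,9}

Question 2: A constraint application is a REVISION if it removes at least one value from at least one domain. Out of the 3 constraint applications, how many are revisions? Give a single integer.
Constraint 1 (V < U) on D(V)={4,6,7,9,10} D(U)={3,5,7,8,9,10}: V {4,6,7,9,10}->{4,6,7,9}; U {3,5,7,8,9,10}->{5,7,8,9,10} => REVISION
Constraint 2 (U != Z) on D(U)={5,7,8,9,10} D(Z)={4,5,7,8,9}: no change => not a revision
Constraint 3 (U + Z = V) on D(U)={5,7,8,9,10} D(Z)={4,5,7,8,9} D(V)={4,6,7,9}: U {5,7,8,9,10}->{5}; Z {4,5,7,8,9}->{4}; V {4,6,7,9}->{9} => REVISION
Total revisions = 2

Answer: 2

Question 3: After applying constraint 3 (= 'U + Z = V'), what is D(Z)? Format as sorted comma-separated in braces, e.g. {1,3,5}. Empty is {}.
Answer: {4}

Derivation:
Constraint 1 (V < U) on D(V)={4,6,7,9,10} D(U)={3,5,7,8,9,10}: V {4,6,7,9,10}->{4,6,7,9}; U {3,5,7,8,9,10}->{5,7,8,9,10}
Constraint 2 (U != Z) on D(U)={5,7,8,9,10} D(Z)={4,5,7,8,9}: no change
Constraint 3 (U + Z = V) on D(U)={5,7,8,9,10} D(Z)={4,5,7,8,9} D(V)={4,6,7,9}: U {5,7,8,9,10}->{5}; Z {4,5,7,8,9}->{4}; V {4,6,7,9}->{9}
So after constraint 3: D(Z) = {4}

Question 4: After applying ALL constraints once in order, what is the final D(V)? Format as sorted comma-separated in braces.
Constraint 1 (V < U) on D(V)={4,6,7,9,10} D(U)={3,5,7,8,9,10}: V {4,6,7,9,10}->{4,6,7,9}; U {3,5,7,8,9,10}->{5,7,8,9,10}
Constraint 2 (U != Z) on D(U)={5,7,8,9,10} D(Z)={4,5,7,8,9}: no change
Constraint 3 (U + Z = V) on D(U)={5,7,8,9,10} D(Z)={4,5,7,8,9} D(V)={4,6,7,9}: U {5,7,8,9,10}->{5}; Z {4,5,7,8,9}->{4}; V {4,6,7,9}->{9}
So after all 3 constraints: D(V) = {9}

Answer: {9}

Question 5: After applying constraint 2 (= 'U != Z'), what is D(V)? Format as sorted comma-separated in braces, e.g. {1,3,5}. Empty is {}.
Constraint 1 (V < U) on D(V)={4,6,7,9,10} D(U)={3,5,7,8,9,10}: V {4,6,7,9,10}->{4,6,7,9}; U {3,5,7,8,9,10}->{5,7,8,9,10}
Constraint 2 (U != Z) on D(U)={5,7,8,9,10} D(Z)={4,5,7,8,9}: no change
So after constraint 2: D(V) = {4,6,7,9}

Answer: {4,6,7,9}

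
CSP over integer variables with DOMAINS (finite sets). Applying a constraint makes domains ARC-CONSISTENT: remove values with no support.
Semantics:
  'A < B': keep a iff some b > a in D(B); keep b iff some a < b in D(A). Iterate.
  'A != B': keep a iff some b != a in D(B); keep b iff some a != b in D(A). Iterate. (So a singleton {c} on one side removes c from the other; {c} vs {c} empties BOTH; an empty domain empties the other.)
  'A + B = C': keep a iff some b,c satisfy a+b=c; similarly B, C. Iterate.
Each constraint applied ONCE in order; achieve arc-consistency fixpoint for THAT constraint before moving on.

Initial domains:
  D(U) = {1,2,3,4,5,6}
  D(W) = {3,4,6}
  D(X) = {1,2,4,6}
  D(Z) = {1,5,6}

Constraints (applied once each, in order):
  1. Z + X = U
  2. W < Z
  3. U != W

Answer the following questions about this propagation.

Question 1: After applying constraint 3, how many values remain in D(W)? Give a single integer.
Answer: 2

Derivation:
Constraint 1 (Z + X = U) on D(Z)={1,5,6} D(X)={1,2,4,6} D(U)={1,2,3,4,5,6}: Z {1,5,6}->{1,5}; X {1,2,4,6}->{1,2,4}; U {1,2,3,4,5,6}->{2,3,5,6}
Constraint 2 (W < Z) on D(W)={3,4,6} D(Z)={1,5}: W {3,4,6}->{3,4}; Z {1,5}->{5}
Constraint 3 (U != W) on D(U)={2,3,5,6} D(W)={3,4}: no change
So after constraint 3: D(W)={3,4}, size = 2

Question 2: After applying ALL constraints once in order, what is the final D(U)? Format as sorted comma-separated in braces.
Constraint 1 (Z + X = U) on D(Z)={1,5,6} D(X)={1,2,4,6} D(U)={1,2,3,4,5,6}: Z {1,5,6}->{1,5}; X {1,2,4,6}->{1,2,4}; U {1,2,3,4,5,6}->{2,3,5,6}
Constraint 2 (W < Z) on D(W)={3,4,6} D(Z)={1,5}: W {3,4,6}->{3,4}; Z {1,5}->{5}
Constraint 3 (U != W) on D(U)={2,3,5,6} D(W)={3,4}: no change
So after all 3 constraints: D(U) = {2,3,5,6}

Answer: {2,3,5,6}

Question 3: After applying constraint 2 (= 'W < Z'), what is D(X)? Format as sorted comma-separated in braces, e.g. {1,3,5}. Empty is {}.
Answer: {1,2,4}

Derivation:
Constraint 1 (Z + X = U) on D(Z)={1,5,6} D(X)={1,2,4,6} D(U)={1,2,3,4,5,6}: Z {1,5,6}->{1,5}; X {1,2,4,6}->{1,2,4}; U {1,2,3,4,5,6}->{2,3,5,6}
Constraint 2 (W < Z) on D(W)={3,4,6} D(Z)={1,5}: W {3,4,6}->{3,4}; Z {1,5}->{5}
So after constraint 2: D(X) = {1,2,4}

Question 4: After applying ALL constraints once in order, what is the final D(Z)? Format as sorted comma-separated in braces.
Answer: {5}

Derivation:
Constraint 1 (Z + X = U) on D(Z)={1,5,6} D(X)={1,2,4,6} D(U)={1,2,3,4,5,6}: Z {1,5,6}->{1,5}; X {1,2,4,6}->{1,2,4}; U {1,2,3,4,5,6}->{2,3,5,6}
Constraint 2 (W < Z) on D(W)={3,4,6} D(Z)={1,5}: W {3,4,6}->{3,4}; Z {1,5}->{5}
Constraint 3 (U != W) on D(U)={2,3,5,6} D(W)={3,4}: no change
So after all 3 constraints: D(Z) = {5}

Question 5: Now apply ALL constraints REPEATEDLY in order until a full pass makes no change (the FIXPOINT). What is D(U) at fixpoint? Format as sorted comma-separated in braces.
pass 0 (initial): D(U)={1,2,3,4,5,6}
pass 1: U {1,2,3,4,5,6}->{2,3,5,6}; W {3,4,6}->{3,4}; X {1,2,4,6}->{1,2,4}; Z {1,5,6}->{5}
pass 2: U {2,3,5,6}->{6}; X {1,2,4}->{1}
pass 3: no change
Fixpoint after 3 passes: D(U) = {6}

Answer: {6}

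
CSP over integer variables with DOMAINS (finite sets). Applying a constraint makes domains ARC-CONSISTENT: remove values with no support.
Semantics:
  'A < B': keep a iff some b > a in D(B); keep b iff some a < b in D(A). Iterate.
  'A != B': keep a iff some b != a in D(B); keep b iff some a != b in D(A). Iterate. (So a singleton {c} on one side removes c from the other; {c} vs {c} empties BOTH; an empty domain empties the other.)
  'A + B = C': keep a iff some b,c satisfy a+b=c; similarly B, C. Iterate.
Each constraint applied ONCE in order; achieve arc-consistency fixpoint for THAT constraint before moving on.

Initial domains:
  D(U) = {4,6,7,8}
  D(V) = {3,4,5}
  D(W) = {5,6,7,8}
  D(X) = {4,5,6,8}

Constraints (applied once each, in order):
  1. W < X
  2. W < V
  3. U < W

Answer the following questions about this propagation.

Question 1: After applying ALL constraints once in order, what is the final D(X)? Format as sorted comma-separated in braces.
Answer: {6,8}

Derivation:
Constraint 1 (W < X) on D(W)={5,6,7,8} D(X)={4,5,6,8}: W {5,6,7,8}->{5,6,7}; X {4,5,6,8}->{6,8}
Constraint 2 (W < V) on D(W)={5,6,7} D(V)={3,4,5}: W {5,6,7}->{}; V {3,4,5}->{}
Constraint 3 (U < W) on D(U)={4,6,7,8} D(W)={}: U {4,6,7,8}->{}
So after all 3 constraints: D(X) = {6,8}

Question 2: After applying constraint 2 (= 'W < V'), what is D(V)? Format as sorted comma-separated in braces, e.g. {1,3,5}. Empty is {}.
Answer: {}

Derivation:
Constraint 1 (W < X) on D(W)={5,6,7,8} D(X)={4,5,6,8}: W {5,6,7,8}->{5,6,7}; X {4,5,6,8}->{6,8}
Constraint 2 (W < V) on D(W)={5,6,7} D(V)={3,4,5}: W {5,6,7}->{}; V {3,4,5}->{}
So after constraint 2: D(V) = {}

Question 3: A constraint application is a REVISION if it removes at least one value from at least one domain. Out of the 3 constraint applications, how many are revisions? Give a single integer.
Answer: 3

Derivation:
Constraint 1 (W < X) on D(W)={5,6,7,8} D(X)={4,5,6,8}: W {5,6,7,8}->{5,6,7}; X {4,5,6,8}->{6,8} => REVISION
Constraint 2 (W < V) on D(W)={5,6,7} D(V)={3,4,5}: W {5,6,7}->{}; V {3,4,5}->{} => REVISION
Constraint 3 (U < W) on D(U)={4,6,7,8} D(W)={}: U {4,6,7,8}->{} => REVISION
Total revisions = 3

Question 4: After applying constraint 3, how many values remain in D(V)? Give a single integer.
Answer: 0

Derivation:
Constraint 1 (W < X) on D(W)={5,6,7,8} D(X)={4,5,6,8}: W {5,6,7,8}->{5,6,7}; X {4,5,6,8}->{6,8}
Constraint 2 (W < V) on D(W)={5,6,7} D(V)={3,4,5}: W {5,6,7}->{}; V {3,4,5}->{}
Constraint 3 (U < W) on D(U)={4,6,7,8} D(W)={}: U {4,6,7,8}->{}
So after constraint 3: D(V)={}, size = 0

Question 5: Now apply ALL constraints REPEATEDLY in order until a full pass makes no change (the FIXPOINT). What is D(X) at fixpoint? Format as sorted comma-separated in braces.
pass 0 (initial): D(X)={4,5,6,8}
pass 1: U {4,6,7,8}->{}; V {3,4,5}->{}; W {5,6,7,8}->{}; X {4,5,6,8}->{6,8}
pass 2: X {6,8}->{}
pass 3: no change
Fixpoint after 3 passes: D(X) = {}

Answer: {}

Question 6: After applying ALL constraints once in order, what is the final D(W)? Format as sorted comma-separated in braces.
Constraint 1 (W < X) on D(W)={5,6,7,8} D(X)={4,5,6,8}: W {5,6,7,8}->{5,6,7}; X {4,5,6,8}->{6,8}
Constraint 2 (W < V) on D(W)={5,6,7} D(V)={3,4,5}: W {5,6,7}->{}; V {3,4,5}->{}
Constraint 3 (U < W) on D(U)={4,6,7,8} D(W)={}: U {4,6,7,8}->{}
So after all 3 constraints: D(W) = {}

Answer: {}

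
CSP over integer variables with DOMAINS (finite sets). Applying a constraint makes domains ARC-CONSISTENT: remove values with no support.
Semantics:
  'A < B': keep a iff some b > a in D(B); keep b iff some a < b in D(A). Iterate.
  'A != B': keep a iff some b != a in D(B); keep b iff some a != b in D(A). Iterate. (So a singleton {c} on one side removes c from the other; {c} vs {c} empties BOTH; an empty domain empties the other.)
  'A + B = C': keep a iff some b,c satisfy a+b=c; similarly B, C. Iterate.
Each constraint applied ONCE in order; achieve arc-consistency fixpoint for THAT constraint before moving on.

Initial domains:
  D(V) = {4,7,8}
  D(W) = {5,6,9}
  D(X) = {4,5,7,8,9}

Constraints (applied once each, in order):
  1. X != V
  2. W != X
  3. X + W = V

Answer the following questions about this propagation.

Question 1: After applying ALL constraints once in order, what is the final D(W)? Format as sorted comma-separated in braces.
Answer: {}

Derivation:
Constraint 1 (X != V) on D(X)={4,5,7,8,9} D(V)={4,7,8}: no change
Constraint 2 (W != X) on D(W)={5,6,9} D(X)={4,5,7,8,9}: no change
Constraint 3 (X + W = V) on D(X)={4,5,7,8,9} D(W)={5,6,9} D(V)={4,7,8}: X {4,5,7,8,9}->{}; W {5,6,9}->{}; V {4,7,8}->{}
So after all 3 constraints: D(W) = {}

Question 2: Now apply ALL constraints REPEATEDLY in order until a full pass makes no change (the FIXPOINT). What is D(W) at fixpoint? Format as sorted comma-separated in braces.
pass 0 (initial): D(W)={5,6,9}
pass 1: V {4,7,8}->{}; W {5,6,9}->{}; X {4,5,7,8,9}->{}
pass 2: no change
Fixpoint after 2 passes: D(W) = {}

Answer: {}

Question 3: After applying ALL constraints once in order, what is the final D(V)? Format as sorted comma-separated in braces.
Constraint 1 (X != V) on D(X)={4,5,7,8,9} D(V)={4,7,8}: no change
Constraint 2 (W != X) on D(W)={5,6,9} D(X)={4,5,7,8,9}: no change
Constraint 3 (X + W = V) on D(X)={4,5,7,8,9} D(W)={5,6,9} D(V)={4,7,8}: X {4,5,7,8,9}->{}; W {5,6,9}->{}; V {4,7,8}->{}
So after all 3 constraints: D(V) = {}

Answer: {}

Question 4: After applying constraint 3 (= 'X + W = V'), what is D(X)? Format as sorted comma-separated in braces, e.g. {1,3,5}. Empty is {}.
Answer: {}

Derivation:
Constraint 1 (X != V) on D(X)={4,5,7,8,9} D(V)={4,7,8}: no change
Constraint 2 (W != X) on D(W)={5,6,9} D(X)={4,5,7,8,9}: no change
Constraint 3 (X + W = V) on D(X)={4,5,7,8,9} D(W)={5,6,9} D(V)={4,7,8}: X {4,5,7,8,9}->{}; W {5,6,9}->{}; V {4,7,8}->{}
So after constraint 3: D(X) = {}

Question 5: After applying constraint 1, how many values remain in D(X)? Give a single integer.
Answer: 5

Derivation:
Constraint 1 (X != V) on D(X)={4,5,7,8,9} D(V)={4,7,8}: no change
So after constraint 1: D(X)={4,5,7,8,9}, size = 5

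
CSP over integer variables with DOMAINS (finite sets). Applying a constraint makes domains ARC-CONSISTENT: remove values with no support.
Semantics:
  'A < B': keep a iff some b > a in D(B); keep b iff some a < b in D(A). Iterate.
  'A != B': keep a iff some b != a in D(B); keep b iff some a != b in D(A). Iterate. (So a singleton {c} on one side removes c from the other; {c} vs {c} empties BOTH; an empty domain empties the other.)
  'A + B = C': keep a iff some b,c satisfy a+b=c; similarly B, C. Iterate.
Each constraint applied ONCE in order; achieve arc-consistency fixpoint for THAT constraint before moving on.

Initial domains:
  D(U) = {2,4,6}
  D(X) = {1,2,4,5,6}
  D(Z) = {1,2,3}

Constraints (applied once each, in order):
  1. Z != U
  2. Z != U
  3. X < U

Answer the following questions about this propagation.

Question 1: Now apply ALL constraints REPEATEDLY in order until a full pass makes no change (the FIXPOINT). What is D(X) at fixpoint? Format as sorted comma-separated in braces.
pass 0 (initial): D(X)={1,2,4,5,6}
pass 1: X {1,2,4,5,6}->{1,2,4,5}
pass 2: no change
Fixpoint after 2 passes: D(X) = {1,2,4,5}

Answer: {1,2,4,5}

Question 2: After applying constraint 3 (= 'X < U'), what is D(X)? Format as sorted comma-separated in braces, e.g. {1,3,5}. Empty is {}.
Answer: {1,2,4,5}

Derivation:
Constraint 1 (Z != U) on D(Z)={1,2,3} D(U)={2,4,6}: no change
Constraint 2 (Z != U) on D(Z)={1,2,3} D(U)={2,4,6}: no change
Constraint 3 (X < U) on D(X)={1,2,4,5,6} D(U)={2,4,6}: X {1,2,4,5,6}->{1,2,4,5}
So after constraint 3: D(X) = {1,2,4,5}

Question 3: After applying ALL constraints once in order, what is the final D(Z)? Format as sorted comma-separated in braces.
Answer: {1,2,3}

Derivation:
Constraint 1 (Z != U) on D(Z)={1,2,3} D(U)={2,4,6}: no change
Constraint 2 (Z != U) on D(Z)={1,2,3} D(U)={2,4,6}: no change
Constraint 3 (X < U) on D(X)={1,2,4,5,6} D(U)={2,4,6}: X {1,2,4,5,6}->{1,2,4,5}
So after all 3 constraints: D(Z) = {1,2,3}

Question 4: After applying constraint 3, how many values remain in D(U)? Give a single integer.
Answer: 3

Derivation:
Constraint 1 (Z != U) on D(Z)={1,2,3} D(U)={2,4,6}: no change
Constraint 2 (Z != U) on D(Z)={1,2,3} D(U)={2,4,6}: no change
Constraint 3 (X < U) on D(X)={1,2,4,5,6} D(U)={2,4,6}: X {1,2,4,5,6}->{1,2,4,5}
So after constraint 3: D(U)={2,4,6}, size = 3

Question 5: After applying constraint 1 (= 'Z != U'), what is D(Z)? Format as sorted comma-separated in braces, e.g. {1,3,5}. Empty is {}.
Constraint 1 (Z != U) on D(Z)={1,2,3} D(U)={2,4,6}: no change
So after constraint 1: D(Z) = {1,2,3}

Answer: {1,2,3}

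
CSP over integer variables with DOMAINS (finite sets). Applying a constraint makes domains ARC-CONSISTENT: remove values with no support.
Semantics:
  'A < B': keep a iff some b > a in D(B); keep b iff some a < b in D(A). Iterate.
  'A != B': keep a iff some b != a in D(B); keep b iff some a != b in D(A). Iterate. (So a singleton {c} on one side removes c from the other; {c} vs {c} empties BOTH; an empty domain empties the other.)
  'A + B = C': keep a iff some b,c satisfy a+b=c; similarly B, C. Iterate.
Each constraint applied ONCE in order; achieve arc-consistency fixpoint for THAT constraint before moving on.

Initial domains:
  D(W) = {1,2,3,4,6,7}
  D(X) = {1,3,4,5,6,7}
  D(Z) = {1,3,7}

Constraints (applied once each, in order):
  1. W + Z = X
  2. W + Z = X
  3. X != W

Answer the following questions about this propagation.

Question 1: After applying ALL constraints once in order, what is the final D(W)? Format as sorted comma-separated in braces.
Answer: {1,2,3,4,6}

Derivation:
Constraint 1 (W + Z = X) on D(W)={1,2,3,4,6,7} D(Z)={1,3,7} D(X)={1,3,4,5,6,7}: W {1,2,3,4,6,7}->{1,2,3,4,6}; Z {1,3,7}->{1,3}; X {1,3,4,5,6,7}->{3,4,5,6,7}
Constraint 2 (W + Z = X) on D(W)={1,2,3,4,6} D(Z)={1,3} D(X)={3,4,5,6,7}: no change
Constraint 3 (X != W) on D(X)={3,4,5,6,7} D(W)={1,2,3,4,6}: no change
So after all 3 constraints: D(W) = {1,2,3,4,6}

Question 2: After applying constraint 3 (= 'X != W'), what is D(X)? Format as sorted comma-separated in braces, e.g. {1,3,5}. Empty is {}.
Answer: {3,4,5,6,7}

Derivation:
Constraint 1 (W + Z = X) on D(W)={1,2,3,4,6,7} D(Z)={1,3,7} D(X)={1,3,4,5,6,7}: W {1,2,3,4,6,7}->{1,2,3,4,6}; Z {1,3,7}->{1,3}; X {1,3,4,5,6,7}->{3,4,5,6,7}
Constraint 2 (W + Z = X) on D(W)={1,2,3,4,6} D(Z)={1,3} D(X)={3,4,5,6,7}: no change
Constraint 3 (X != W) on D(X)={3,4,5,6,7} D(W)={1,2,3,4,6}: no change
So after constraint 3: D(X) = {3,4,5,6,7}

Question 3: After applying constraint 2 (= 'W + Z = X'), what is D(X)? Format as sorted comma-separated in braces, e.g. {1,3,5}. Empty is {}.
Constraint 1 (W + Z = X) on D(W)={1,2,3,4,6,7} D(Z)={1,3,7} D(X)={1,3,4,5,6,7}: W {1,2,3,4,6,7}->{1,2,3,4,6}; Z {1,3,7}->{1,3}; X {1,3,4,5,6,7}->{3,4,5,6,7}
Constraint 2 (W + Z = X) on D(W)={1,2,3,4,6} D(Z)={1,3} D(X)={3,4,5,6,7}: no change
So after constraint 2: D(X) = {3,4,5,6,7}

Answer: {3,4,5,6,7}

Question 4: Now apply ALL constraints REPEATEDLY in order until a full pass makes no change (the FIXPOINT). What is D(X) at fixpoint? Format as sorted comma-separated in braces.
pass 0 (initial): D(X)={1,3,4,5,6,7}
pass 1: W {1,2,3,4,6,7}->{1,2,3,4,6}; X {1,3,4,5,6,7}->{3,4,5,6,7}; Z {1,3,7}->{1,3}
pass 2: no change
Fixpoint after 2 passes: D(X) = {3,4,5,6,7}

Answer: {3,4,5,6,7}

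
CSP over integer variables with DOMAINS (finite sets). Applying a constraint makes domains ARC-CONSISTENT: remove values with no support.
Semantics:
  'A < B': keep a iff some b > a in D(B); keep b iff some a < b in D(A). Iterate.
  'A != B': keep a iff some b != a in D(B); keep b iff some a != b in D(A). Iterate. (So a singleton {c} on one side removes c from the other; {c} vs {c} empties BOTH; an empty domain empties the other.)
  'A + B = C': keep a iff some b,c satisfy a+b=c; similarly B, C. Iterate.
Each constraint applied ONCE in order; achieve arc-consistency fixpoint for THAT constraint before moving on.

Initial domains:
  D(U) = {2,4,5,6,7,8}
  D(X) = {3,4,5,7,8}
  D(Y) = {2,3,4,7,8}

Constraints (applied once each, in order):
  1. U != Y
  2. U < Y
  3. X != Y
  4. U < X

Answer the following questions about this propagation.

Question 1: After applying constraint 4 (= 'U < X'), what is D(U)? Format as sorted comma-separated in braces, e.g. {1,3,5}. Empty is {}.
Answer: {2,4,5,6,7}

Derivation:
Constraint 1 (U != Y) on D(U)={2,4,5,6,7,8} D(Y)={2,3,4,7,8}: no change
Constraint 2 (U < Y) on D(U)={2,4,5,6,7,8} D(Y)={2,3,4,7,8}: U {2,4,5,6,7,8}->{2,4,5,6,7}; Y {2,3,4,7,8}->{3,4,7,8}
Constraint 3 (X != Y) on D(X)={3,4,5,7,8} D(Y)={3,4,7,8}: no change
Constraint 4 (U < X) on D(U)={2,4,5,6,7} D(X)={3,4,5,7,8}: no change
So after constraint 4: D(U) = {2,4,5,6,7}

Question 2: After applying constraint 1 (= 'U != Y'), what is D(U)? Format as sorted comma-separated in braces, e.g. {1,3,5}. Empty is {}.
Constraint 1 (U != Y) on D(U)={2,4,5,6,7,8} D(Y)={2,3,4,7,8}: no change
So after constraint 1: D(U) = {2,4,5,6,7,8}

Answer: {2,4,5,6,7,8}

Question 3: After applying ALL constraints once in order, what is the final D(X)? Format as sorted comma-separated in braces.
Answer: {3,4,5,7,8}

Derivation:
Constraint 1 (U != Y) on D(U)={2,4,5,6,7,8} D(Y)={2,3,4,7,8}: no change
Constraint 2 (U < Y) on D(U)={2,4,5,6,7,8} D(Y)={2,3,4,7,8}: U {2,4,5,6,7,8}->{2,4,5,6,7}; Y {2,3,4,7,8}->{3,4,7,8}
Constraint 3 (X != Y) on D(X)={3,4,5,7,8} D(Y)={3,4,7,8}: no change
Constraint 4 (U < X) on D(U)={2,4,5,6,7} D(X)={3,4,5,7,8}: no change
So after all 4 constraints: D(X) = {3,4,5,7,8}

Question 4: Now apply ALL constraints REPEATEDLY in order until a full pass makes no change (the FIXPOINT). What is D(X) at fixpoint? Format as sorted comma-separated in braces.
Answer: {3,4,5,7,8}

Derivation:
pass 0 (initial): D(X)={3,4,5,7,8}
pass 1: U {2,4,5,6,7,8}->{2,4,5,6,7}; Y {2,3,4,7,8}->{3,4,7,8}
pass 2: no change
Fixpoint after 2 passes: D(X) = {3,4,5,7,8}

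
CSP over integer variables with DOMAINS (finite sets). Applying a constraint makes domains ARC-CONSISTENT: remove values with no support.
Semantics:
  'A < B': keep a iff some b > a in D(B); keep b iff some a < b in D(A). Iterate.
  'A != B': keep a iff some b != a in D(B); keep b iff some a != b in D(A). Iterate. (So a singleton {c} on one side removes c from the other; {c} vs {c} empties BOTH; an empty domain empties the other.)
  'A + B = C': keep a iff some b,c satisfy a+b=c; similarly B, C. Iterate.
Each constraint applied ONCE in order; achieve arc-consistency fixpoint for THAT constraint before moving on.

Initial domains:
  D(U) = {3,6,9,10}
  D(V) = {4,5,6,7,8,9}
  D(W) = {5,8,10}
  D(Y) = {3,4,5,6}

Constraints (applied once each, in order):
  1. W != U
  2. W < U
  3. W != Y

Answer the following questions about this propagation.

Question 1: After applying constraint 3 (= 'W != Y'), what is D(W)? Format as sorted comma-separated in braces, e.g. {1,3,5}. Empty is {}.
Answer: {5,8}

Derivation:
Constraint 1 (W != U) on D(W)={5,8,10} D(U)={3,6,9,10}: no change
Constraint 2 (W < U) on D(W)={5,8,10} D(U)={3,6,9,10}: W {5,8,10}->{5,8}; U {3,6,9,10}->{6,9,10}
Constraint 3 (W != Y) on D(W)={5,8} D(Y)={3,4,5,6}: no change
So after constraint 3: D(W) = {5,8}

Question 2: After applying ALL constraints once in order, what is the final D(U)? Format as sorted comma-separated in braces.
Answer: {6,9,10}

Derivation:
Constraint 1 (W != U) on D(W)={5,8,10} D(U)={3,6,9,10}: no change
Constraint 2 (W < U) on D(W)={5,8,10} D(U)={3,6,9,10}: W {5,8,10}->{5,8}; U {3,6,9,10}->{6,9,10}
Constraint 3 (W != Y) on D(W)={5,8} D(Y)={3,4,5,6}: no change
So after all 3 constraints: D(U) = {6,9,10}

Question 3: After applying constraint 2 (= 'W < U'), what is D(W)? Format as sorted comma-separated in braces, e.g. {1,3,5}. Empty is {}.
Answer: {5,8}

Derivation:
Constraint 1 (W != U) on D(W)={5,8,10} D(U)={3,6,9,10}: no change
Constraint 2 (W < U) on D(W)={5,8,10} D(U)={3,6,9,10}: W {5,8,10}->{5,8}; U {3,6,9,10}->{6,9,10}
So after constraint 2: D(W) = {5,8}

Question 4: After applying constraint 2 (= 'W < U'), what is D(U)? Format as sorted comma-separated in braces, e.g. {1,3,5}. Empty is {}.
Answer: {6,9,10}

Derivation:
Constraint 1 (W != U) on D(W)={5,8,10} D(U)={3,6,9,10}: no change
Constraint 2 (W < U) on D(W)={5,8,10} D(U)={3,6,9,10}: W {5,8,10}->{5,8}; U {3,6,9,10}->{6,9,10}
So after constraint 2: D(U) = {6,9,10}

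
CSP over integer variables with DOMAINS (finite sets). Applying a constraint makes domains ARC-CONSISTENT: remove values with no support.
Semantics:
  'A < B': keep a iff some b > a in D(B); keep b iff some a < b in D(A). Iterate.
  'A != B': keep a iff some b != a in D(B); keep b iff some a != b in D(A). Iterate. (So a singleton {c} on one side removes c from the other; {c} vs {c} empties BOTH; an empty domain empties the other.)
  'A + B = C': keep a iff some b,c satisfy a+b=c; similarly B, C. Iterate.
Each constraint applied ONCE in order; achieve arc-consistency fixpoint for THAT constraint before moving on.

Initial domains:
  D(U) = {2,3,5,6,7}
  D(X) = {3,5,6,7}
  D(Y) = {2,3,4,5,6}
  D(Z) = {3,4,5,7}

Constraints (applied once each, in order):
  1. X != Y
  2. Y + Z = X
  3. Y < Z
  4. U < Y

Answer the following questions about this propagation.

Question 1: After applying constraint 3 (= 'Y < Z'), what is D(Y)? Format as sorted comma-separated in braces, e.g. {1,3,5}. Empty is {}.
Constraint 1 (X != Y) on D(X)={3,5,6,7} D(Y)={2,3,4,5,6}: no change
Constraint 2 (Y + Z = X) on D(Y)={2,3,4,5,6} D(Z)={3,4,5,7} D(X)={3,5,6,7}: Y {2,3,4,5,6}->{2,3,4}; Z {3,4,5,7}->{3,4,5}; X {3,5,6,7}->{5,6,7}
Constraint 3 (Y < Z) on D(Y)={2,3,4} D(Z)={3,4,5}: no change
So after constraint 3: D(Y) = {2,3,4}

Answer: {2,3,4}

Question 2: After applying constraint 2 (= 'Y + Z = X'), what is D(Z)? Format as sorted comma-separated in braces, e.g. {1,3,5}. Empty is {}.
Constraint 1 (X != Y) on D(X)={3,5,6,7} D(Y)={2,3,4,5,6}: no change
Constraint 2 (Y + Z = X) on D(Y)={2,3,4,5,6} D(Z)={3,4,5,7} D(X)={3,5,6,7}: Y {2,3,4,5,6}->{2,3,4}; Z {3,4,5,7}->{3,4,5}; X {3,5,6,7}->{5,6,7}
So after constraint 2: D(Z) = {3,4,5}

Answer: {3,4,5}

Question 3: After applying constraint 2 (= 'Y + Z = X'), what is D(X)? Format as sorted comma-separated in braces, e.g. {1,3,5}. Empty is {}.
Answer: {5,6,7}

Derivation:
Constraint 1 (X != Y) on D(X)={3,5,6,7} D(Y)={2,3,4,5,6}: no change
Constraint 2 (Y + Z = X) on D(Y)={2,3,4,5,6} D(Z)={3,4,5,7} D(X)={3,5,6,7}: Y {2,3,4,5,6}->{2,3,4}; Z {3,4,5,7}->{3,4,5}; X {3,5,6,7}->{5,6,7}
So after constraint 2: D(X) = {5,6,7}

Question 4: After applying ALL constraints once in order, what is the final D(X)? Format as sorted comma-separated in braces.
Constraint 1 (X != Y) on D(X)={3,5,6,7} D(Y)={2,3,4,5,6}: no change
Constraint 2 (Y + Z = X) on D(Y)={2,3,4,5,6} D(Z)={3,4,5,7} D(X)={3,5,6,7}: Y {2,3,4,5,6}->{2,3,4}; Z {3,4,5,7}->{3,4,5}; X {3,5,6,7}->{5,6,7}
Constraint 3 (Y < Z) on D(Y)={2,3,4} D(Z)={3,4,5}: no change
Constraint 4 (U < Y) on D(U)={2,3,5,6,7} D(Y)={2,3,4}: U {2,3,5,6,7}->{2,3}; Y {2,3,4}->{3,4}
So after all 4 constraints: D(X) = {5,6,7}

Answer: {5,6,7}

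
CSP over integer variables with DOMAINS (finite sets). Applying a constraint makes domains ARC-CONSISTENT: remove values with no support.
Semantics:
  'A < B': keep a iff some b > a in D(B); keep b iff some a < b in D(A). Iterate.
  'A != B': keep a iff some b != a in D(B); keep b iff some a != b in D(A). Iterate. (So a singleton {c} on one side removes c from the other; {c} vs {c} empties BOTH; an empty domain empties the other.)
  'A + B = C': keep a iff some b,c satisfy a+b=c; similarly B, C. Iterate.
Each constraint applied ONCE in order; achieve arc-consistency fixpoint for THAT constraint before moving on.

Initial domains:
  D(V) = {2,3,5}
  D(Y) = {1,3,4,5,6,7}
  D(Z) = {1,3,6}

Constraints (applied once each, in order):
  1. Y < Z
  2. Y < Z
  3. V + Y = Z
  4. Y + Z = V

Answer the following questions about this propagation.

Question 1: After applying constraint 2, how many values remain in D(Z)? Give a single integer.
Answer: 2

Derivation:
Constraint 1 (Y < Z) on D(Y)={1,3,4,5,6,7} D(Z)={1,3,6}: Y {1,3,4,5,6,7}->{1,3,4,5}; Z {1,3,6}->{3,6}
Constraint 2 (Y < Z) on D(Y)={1,3,4,5} D(Z)={3,6}: no change
So after constraint 2: D(Z)={3,6}, size = 2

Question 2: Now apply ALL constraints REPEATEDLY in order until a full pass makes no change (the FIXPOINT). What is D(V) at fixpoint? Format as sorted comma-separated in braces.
Answer: {}

Derivation:
pass 0 (initial): D(V)={2,3,5}
pass 1: V {2,3,5}->{}; Y {1,3,4,5,6,7}->{}; Z {1,3,6}->{}
pass 2: no change
Fixpoint after 2 passes: D(V) = {}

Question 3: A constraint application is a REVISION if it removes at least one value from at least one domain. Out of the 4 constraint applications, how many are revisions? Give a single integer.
Constraint 1 (Y < Z) on D(Y)={1,3,4,5,6,7} D(Z)={1,3,6}: Y {1,3,4,5,6,7}->{1,3,4,5}; Z {1,3,6}->{3,6} => REVISION
Constraint 2 (Y < Z) on D(Y)={1,3,4,5} D(Z)={3,6}: no change => not a revision
Constraint 3 (V + Y = Z) on D(V)={2,3,5} D(Y)={1,3,4,5} D(Z)={3,6}: Y {1,3,4,5}->{1,3,4} => REVISION
Constraint 4 (Y + Z = V) on D(Y)={1,3,4} D(Z)={3,6} D(V)={2,3,5}: Y {1,3,4}->{}; Z {3,6}->{}; V {2,3,5}->{} => REVISION
Total revisions = 3

Answer: 3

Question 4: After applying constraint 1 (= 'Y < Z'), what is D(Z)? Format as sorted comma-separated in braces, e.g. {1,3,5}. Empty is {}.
Constraint 1 (Y < Z) on D(Y)={1,3,4,5,6,7} D(Z)={1,3,6}: Y {1,3,4,5,6,7}->{1,3,4,5}; Z {1,3,6}->{3,6}
So after constraint 1: D(Z) = {3,6}

Answer: {3,6}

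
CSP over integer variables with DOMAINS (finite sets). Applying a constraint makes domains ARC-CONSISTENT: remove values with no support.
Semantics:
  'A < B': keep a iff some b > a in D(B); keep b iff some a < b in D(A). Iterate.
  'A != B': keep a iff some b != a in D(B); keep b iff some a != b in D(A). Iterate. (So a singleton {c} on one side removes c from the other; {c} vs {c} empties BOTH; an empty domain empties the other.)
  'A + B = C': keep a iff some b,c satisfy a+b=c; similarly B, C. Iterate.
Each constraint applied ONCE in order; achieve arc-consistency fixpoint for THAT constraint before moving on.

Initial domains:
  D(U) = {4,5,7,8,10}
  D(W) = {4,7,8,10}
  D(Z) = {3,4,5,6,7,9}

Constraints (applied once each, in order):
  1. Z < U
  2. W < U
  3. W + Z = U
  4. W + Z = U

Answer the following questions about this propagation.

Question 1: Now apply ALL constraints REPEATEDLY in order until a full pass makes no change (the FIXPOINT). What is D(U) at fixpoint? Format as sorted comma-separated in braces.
pass 0 (initial): D(U)={4,5,7,8,10}
pass 1: U {4,5,7,8,10}->{7,8,10}; W {4,7,8,10}->{4,7}; Z {3,4,5,6,7,9}->{3,4,6}
pass 2: no change
Fixpoint after 2 passes: D(U) = {7,8,10}

Answer: {7,8,10}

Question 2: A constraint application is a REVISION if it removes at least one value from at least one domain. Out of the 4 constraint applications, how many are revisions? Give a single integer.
Answer: 2

Derivation:
Constraint 1 (Z < U) on D(Z)={3,4,5,6,7,9} D(U)={4,5,7,8,10}: no change => not a revision
Constraint 2 (W < U) on D(W)={4,7,8,10} D(U)={4,5,7,8,10}: W {4,7,8,10}->{4,7,8}; U {4,5,7,8,10}->{5,7,8,10} => REVISION
Constraint 3 (W + Z = U) on D(W)={4,7,8} D(Z)={3,4,5,6,7,9} D(U)={5,7,8,10}: W {4,7,8}->{4,7}; Z {3,4,5,6,7,9}->{3,4,6}; U {5,7,8,10}->{7,8,10} => REVISION
Constraint 4 (W + Z = U) on D(W)={4,7} D(Z)={3,4,6} D(U)={7,8,10}: no change => not a revision
Total revisions = 2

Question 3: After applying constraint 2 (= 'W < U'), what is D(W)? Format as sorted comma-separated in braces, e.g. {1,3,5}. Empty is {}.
Answer: {4,7,8}

Derivation:
Constraint 1 (Z < U) on D(Z)={3,4,5,6,7,9} D(U)={4,5,7,8,10}: no change
Constraint 2 (W < U) on D(W)={4,7,8,10} D(U)={4,5,7,8,10}: W {4,7,8,10}->{4,7,8}; U {4,5,7,8,10}->{5,7,8,10}
So after constraint 2: D(W) = {4,7,8}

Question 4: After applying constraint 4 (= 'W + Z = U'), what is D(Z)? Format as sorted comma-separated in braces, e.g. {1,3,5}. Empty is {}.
Constraint 1 (Z < U) on D(Z)={3,4,5,6,7,9} D(U)={4,5,7,8,10}: no change
Constraint 2 (W < U) on D(W)={4,7,8,10} D(U)={4,5,7,8,10}: W {4,7,8,10}->{4,7,8}; U {4,5,7,8,10}->{5,7,8,10}
Constraint 3 (W + Z = U) on D(W)={4,7,8} D(Z)={3,4,5,6,7,9} D(U)={5,7,8,10}: W {4,7,8}->{4,7}; Z {3,4,5,6,7,9}->{3,4,6}; U {5,7,8,10}->{7,8,10}
Constraint 4 (W + Z = U) on D(W)={4,7} D(Z)={3,4,6} D(U)={7,8,10}: no change
So after constraint 4: D(Z) = {3,4,6}

Answer: {3,4,6}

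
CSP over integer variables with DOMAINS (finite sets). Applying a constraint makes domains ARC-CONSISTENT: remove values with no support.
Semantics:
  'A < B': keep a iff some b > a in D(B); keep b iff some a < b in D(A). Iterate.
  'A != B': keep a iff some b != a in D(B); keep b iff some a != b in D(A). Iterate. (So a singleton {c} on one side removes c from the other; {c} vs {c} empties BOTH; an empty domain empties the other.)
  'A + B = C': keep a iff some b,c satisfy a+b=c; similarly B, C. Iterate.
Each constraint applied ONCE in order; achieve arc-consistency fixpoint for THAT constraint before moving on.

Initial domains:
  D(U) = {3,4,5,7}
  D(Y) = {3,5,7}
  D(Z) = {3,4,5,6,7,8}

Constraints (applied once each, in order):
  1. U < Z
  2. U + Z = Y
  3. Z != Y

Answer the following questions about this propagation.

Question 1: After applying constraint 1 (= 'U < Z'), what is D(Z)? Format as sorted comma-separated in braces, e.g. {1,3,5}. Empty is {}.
Answer: {4,5,6,7,8}

Derivation:
Constraint 1 (U < Z) on D(U)={3,4,5,7} D(Z)={3,4,5,6,7,8}: Z {3,4,5,6,7,8}->{4,5,6,7,8}
So after constraint 1: D(Z) = {4,5,6,7,8}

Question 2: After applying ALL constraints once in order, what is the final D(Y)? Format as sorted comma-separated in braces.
Answer: {7}

Derivation:
Constraint 1 (U < Z) on D(U)={3,4,5,7} D(Z)={3,4,5,6,7,8}: Z {3,4,5,6,7,8}->{4,5,6,7,8}
Constraint 2 (U + Z = Y) on D(U)={3,4,5,7} D(Z)={4,5,6,7,8} D(Y)={3,5,7}: U {3,4,5,7}->{3}; Z {4,5,6,7,8}->{4}; Y {3,5,7}->{7}
Constraint 3 (Z != Y) on D(Z)={4} D(Y)={7}: no change
So after all 3 constraints: D(Y) = {7}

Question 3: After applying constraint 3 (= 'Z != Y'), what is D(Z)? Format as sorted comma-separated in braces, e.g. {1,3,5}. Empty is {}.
Constraint 1 (U < Z) on D(U)={3,4,5,7} D(Z)={3,4,5,6,7,8}: Z {3,4,5,6,7,8}->{4,5,6,7,8}
Constraint 2 (U + Z = Y) on D(U)={3,4,5,7} D(Z)={4,5,6,7,8} D(Y)={3,5,7}: U {3,4,5,7}->{3}; Z {4,5,6,7,8}->{4}; Y {3,5,7}->{7}
Constraint 3 (Z != Y) on D(Z)={4} D(Y)={7}: no change
So after constraint 3: D(Z) = {4}

Answer: {4}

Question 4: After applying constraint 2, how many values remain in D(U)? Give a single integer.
Constraint 1 (U < Z) on D(U)={3,4,5,7} D(Z)={3,4,5,6,7,8}: Z {3,4,5,6,7,8}->{4,5,6,7,8}
Constraint 2 (U + Z = Y) on D(U)={3,4,5,7} D(Z)={4,5,6,7,8} D(Y)={3,5,7}: U {3,4,5,7}->{3}; Z {4,5,6,7,8}->{4}; Y {3,5,7}->{7}
So after constraint 2: D(U)={3}, size = 1

Answer: 1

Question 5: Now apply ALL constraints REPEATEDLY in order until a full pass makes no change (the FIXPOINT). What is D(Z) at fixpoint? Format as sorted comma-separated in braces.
Answer: {4}

Derivation:
pass 0 (initial): D(Z)={3,4,5,6,7,8}
pass 1: U {3,4,5,7}->{3}; Y {3,5,7}->{7}; Z {3,4,5,6,7,8}->{4}
pass 2: no change
Fixpoint after 2 passes: D(Z) = {4}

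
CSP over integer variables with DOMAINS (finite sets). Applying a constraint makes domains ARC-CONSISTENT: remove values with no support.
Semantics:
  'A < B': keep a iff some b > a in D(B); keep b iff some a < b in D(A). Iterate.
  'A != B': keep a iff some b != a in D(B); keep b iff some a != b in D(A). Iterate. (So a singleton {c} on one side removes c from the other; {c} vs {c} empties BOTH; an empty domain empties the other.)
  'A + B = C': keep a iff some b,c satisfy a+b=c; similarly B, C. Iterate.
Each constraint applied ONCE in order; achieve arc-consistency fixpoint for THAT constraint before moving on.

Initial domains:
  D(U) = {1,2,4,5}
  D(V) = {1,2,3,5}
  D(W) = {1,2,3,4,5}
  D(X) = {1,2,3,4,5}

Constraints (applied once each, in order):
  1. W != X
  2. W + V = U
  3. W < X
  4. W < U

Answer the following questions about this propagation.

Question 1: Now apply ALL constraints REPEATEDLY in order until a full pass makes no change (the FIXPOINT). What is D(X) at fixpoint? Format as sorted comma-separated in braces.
Answer: {2,3,4,5}

Derivation:
pass 0 (initial): D(X)={1,2,3,4,5}
pass 1: U {1,2,4,5}->{2,4,5}; V {1,2,3,5}->{1,2,3}; W {1,2,3,4,5}->{1,2,3,4}; X {1,2,3,4,5}->{2,3,4,5}
pass 2: no change
Fixpoint after 2 passes: D(X) = {2,3,4,5}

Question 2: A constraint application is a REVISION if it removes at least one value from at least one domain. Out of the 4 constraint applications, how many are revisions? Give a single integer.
Constraint 1 (W != X) on D(W)={1,2,3,4,5} D(X)={1,2,3,4,5}: no change => not a revision
Constraint 2 (W + V = U) on D(W)={1,2,3,4,5} D(V)={1,2,3,5} D(U)={1,2,4,5}: W {1,2,3,4,5}->{1,2,3,4}; V {1,2,3,5}->{1,2,3}; U {1,2,4,5}->{2,4,5} => REVISION
Constraint 3 (W < X) on D(W)={1,2,3,4} D(X)={1,2,3,4,5}: X {1,2,3,4,5}->{2,3,4,5} => REVISION
Constraint 4 (W < U) on D(W)={1,2,3,4} D(U)={2,4,5}: no change => not a revision
Total revisions = 2

Answer: 2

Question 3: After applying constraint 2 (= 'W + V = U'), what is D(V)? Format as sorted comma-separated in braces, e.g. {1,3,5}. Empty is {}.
Answer: {1,2,3}

Derivation:
Constraint 1 (W != X) on D(W)={1,2,3,4,5} D(X)={1,2,3,4,5}: no change
Constraint 2 (W + V = U) on D(W)={1,2,3,4,5} D(V)={1,2,3,5} D(U)={1,2,4,5}: W {1,2,3,4,5}->{1,2,3,4}; V {1,2,3,5}->{1,2,3}; U {1,2,4,5}->{2,4,5}
So after constraint 2: D(V) = {1,2,3}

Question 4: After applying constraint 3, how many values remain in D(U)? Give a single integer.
Answer: 3

Derivation:
Constraint 1 (W != X) on D(W)={1,2,3,4,5} D(X)={1,2,3,4,5}: no change
Constraint 2 (W + V = U) on D(W)={1,2,3,4,5} D(V)={1,2,3,5} D(U)={1,2,4,5}: W {1,2,3,4,5}->{1,2,3,4}; V {1,2,3,5}->{1,2,3}; U {1,2,4,5}->{2,4,5}
Constraint 3 (W < X) on D(W)={1,2,3,4} D(X)={1,2,3,4,5}: X {1,2,3,4,5}->{2,3,4,5}
So after constraint 3: D(U)={2,4,5}, size = 3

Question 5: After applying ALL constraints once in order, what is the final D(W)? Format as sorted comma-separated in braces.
Answer: {1,2,3,4}

Derivation:
Constraint 1 (W != X) on D(W)={1,2,3,4,5} D(X)={1,2,3,4,5}: no change
Constraint 2 (W + V = U) on D(W)={1,2,3,4,5} D(V)={1,2,3,5} D(U)={1,2,4,5}: W {1,2,3,4,5}->{1,2,3,4}; V {1,2,3,5}->{1,2,3}; U {1,2,4,5}->{2,4,5}
Constraint 3 (W < X) on D(W)={1,2,3,4} D(X)={1,2,3,4,5}: X {1,2,3,4,5}->{2,3,4,5}
Constraint 4 (W < U) on D(W)={1,2,3,4} D(U)={2,4,5}: no change
So after all 4 constraints: D(W) = {1,2,3,4}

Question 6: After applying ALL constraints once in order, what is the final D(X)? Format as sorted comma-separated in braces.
Constraint 1 (W != X) on D(W)={1,2,3,4,5} D(X)={1,2,3,4,5}: no change
Constraint 2 (W + V = U) on D(W)={1,2,3,4,5} D(V)={1,2,3,5} D(U)={1,2,4,5}: W {1,2,3,4,5}->{1,2,3,4}; V {1,2,3,5}->{1,2,3}; U {1,2,4,5}->{2,4,5}
Constraint 3 (W < X) on D(W)={1,2,3,4} D(X)={1,2,3,4,5}: X {1,2,3,4,5}->{2,3,4,5}
Constraint 4 (W < U) on D(W)={1,2,3,4} D(U)={2,4,5}: no change
So after all 4 constraints: D(X) = {2,3,4,5}

Answer: {2,3,4,5}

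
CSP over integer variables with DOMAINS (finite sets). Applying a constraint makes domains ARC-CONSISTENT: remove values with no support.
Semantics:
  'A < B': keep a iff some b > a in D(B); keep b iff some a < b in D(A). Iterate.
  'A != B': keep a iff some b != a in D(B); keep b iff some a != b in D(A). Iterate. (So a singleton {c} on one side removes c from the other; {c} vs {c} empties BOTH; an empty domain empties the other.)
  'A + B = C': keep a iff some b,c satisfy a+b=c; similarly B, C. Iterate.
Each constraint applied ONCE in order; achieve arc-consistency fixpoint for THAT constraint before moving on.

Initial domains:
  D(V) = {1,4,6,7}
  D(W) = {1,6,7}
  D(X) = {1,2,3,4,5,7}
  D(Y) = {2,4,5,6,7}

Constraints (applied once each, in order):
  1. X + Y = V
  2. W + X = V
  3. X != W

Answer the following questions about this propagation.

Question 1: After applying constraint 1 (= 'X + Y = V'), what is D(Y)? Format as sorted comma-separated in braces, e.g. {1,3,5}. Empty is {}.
Constraint 1 (X + Y = V) on D(X)={1,2,3,4,5,7} D(Y)={2,4,5,6,7} D(V)={1,4,6,7}: X {1,2,3,4,5,7}->{1,2,3,4,5}; Y {2,4,5,6,7}->{2,4,5,6}; V {1,4,6,7}->{4,6,7}
So after constraint 1: D(Y) = {2,4,5,6}

Answer: {2,4,5,6}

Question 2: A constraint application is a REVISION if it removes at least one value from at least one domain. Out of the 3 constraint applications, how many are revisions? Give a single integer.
Answer: 2

Derivation:
Constraint 1 (X + Y = V) on D(X)={1,2,3,4,5,7} D(Y)={2,4,5,6,7} D(V)={1,4,6,7}: X {1,2,3,4,5,7}->{1,2,3,4,5}; Y {2,4,5,6,7}->{2,4,5,6}; V {1,4,6,7}->{4,6,7} => REVISION
Constraint 2 (W + X = V) on D(W)={1,6,7} D(X)={1,2,3,4,5} D(V)={4,6,7}: W {1,6,7}->{1,6}; X {1,2,3,4,5}->{1,3,5} => REVISION
Constraint 3 (X != W) on D(X)={1,3,5} D(W)={1,6}: no change => not a revision
Total revisions = 2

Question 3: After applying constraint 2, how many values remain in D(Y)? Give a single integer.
Constraint 1 (X + Y = V) on D(X)={1,2,3,4,5,7} D(Y)={2,4,5,6,7} D(V)={1,4,6,7}: X {1,2,3,4,5,7}->{1,2,3,4,5}; Y {2,4,5,6,7}->{2,4,5,6}; V {1,4,6,7}->{4,6,7}
Constraint 2 (W + X = V) on D(W)={1,6,7} D(X)={1,2,3,4,5} D(V)={4,6,7}: W {1,6,7}->{1,6}; X {1,2,3,4,5}->{1,3,5}
So after constraint 2: D(Y)={2,4,5,6}, size = 4

Answer: 4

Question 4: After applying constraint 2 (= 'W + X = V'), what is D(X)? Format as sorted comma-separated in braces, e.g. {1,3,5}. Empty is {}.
Answer: {1,3,5}

Derivation:
Constraint 1 (X + Y = V) on D(X)={1,2,3,4,5,7} D(Y)={2,4,5,6,7} D(V)={1,4,6,7}: X {1,2,3,4,5,7}->{1,2,3,4,5}; Y {2,4,5,6,7}->{2,4,5,6}; V {1,4,6,7}->{4,6,7}
Constraint 2 (W + X = V) on D(W)={1,6,7} D(X)={1,2,3,4,5} D(V)={4,6,7}: W {1,6,7}->{1,6}; X {1,2,3,4,5}->{1,3,5}
So after constraint 2: D(X) = {1,3,5}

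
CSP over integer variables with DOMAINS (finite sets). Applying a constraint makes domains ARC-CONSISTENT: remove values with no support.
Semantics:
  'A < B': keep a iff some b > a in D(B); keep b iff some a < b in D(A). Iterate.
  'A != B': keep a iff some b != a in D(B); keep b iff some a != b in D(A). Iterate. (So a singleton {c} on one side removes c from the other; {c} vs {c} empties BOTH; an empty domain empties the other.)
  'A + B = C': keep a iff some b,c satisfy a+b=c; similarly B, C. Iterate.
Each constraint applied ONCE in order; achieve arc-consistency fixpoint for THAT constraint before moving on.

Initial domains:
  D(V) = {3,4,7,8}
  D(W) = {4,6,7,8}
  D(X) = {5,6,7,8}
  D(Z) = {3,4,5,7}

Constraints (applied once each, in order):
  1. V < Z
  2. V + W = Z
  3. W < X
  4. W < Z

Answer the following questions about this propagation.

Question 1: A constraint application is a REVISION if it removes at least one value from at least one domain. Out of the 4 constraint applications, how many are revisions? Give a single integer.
Constraint 1 (V < Z) on D(V)={3,4,7,8} D(Z)={3,4,5,7}: V {3,4,7,8}->{3,4}; Z {3,4,5,7}->{4,5,7} => REVISION
Constraint 2 (V + W = Z) on D(V)={3,4} D(W)={4,6,7,8} D(Z)={4,5,7}: V {3,4}->{3}; W {4,6,7,8}->{4}; Z {4,5,7}->{7} => REVISION
Constraint 3 (W < X) on D(W)={4} D(X)={5,6,7,8}: no change => not a revision
Constraint 4 (W < Z) on D(W)={4} D(Z)={7}: no change => not a revision
Total revisions = 2

Answer: 2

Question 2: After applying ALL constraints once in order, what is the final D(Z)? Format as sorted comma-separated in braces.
Constraint 1 (V < Z) on D(V)={3,4,7,8} D(Z)={3,4,5,7}: V {3,4,7,8}->{3,4}; Z {3,4,5,7}->{4,5,7}
Constraint 2 (V + W = Z) on D(V)={3,4} D(W)={4,6,7,8} D(Z)={4,5,7}: V {3,4}->{3}; W {4,6,7,8}->{4}; Z {4,5,7}->{7}
Constraint 3 (W < X) on D(W)={4} D(X)={5,6,7,8}: no change
Constraint 4 (W < Z) on D(W)={4} D(Z)={7}: no change
So after all 4 constraints: D(Z) = {7}

Answer: {7}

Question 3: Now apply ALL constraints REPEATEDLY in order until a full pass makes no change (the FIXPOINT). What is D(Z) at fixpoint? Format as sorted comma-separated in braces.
Answer: {7}

Derivation:
pass 0 (initial): D(Z)={3,4,5,7}
pass 1: V {3,4,7,8}->{3}; W {4,6,7,8}->{4}; Z {3,4,5,7}->{7}
pass 2: no change
Fixpoint after 2 passes: D(Z) = {7}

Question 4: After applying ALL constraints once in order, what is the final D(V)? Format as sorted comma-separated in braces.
Constraint 1 (V < Z) on D(V)={3,4,7,8} D(Z)={3,4,5,7}: V {3,4,7,8}->{3,4}; Z {3,4,5,7}->{4,5,7}
Constraint 2 (V + W = Z) on D(V)={3,4} D(W)={4,6,7,8} D(Z)={4,5,7}: V {3,4}->{3}; W {4,6,7,8}->{4}; Z {4,5,7}->{7}
Constraint 3 (W < X) on D(W)={4} D(X)={5,6,7,8}: no change
Constraint 4 (W < Z) on D(W)={4} D(Z)={7}: no change
So after all 4 constraints: D(V) = {3}

Answer: {3}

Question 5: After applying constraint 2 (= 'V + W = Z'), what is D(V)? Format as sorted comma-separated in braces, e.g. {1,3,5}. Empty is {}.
Constraint 1 (V < Z) on D(V)={3,4,7,8} D(Z)={3,4,5,7}: V {3,4,7,8}->{3,4}; Z {3,4,5,7}->{4,5,7}
Constraint 2 (V + W = Z) on D(V)={3,4} D(W)={4,6,7,8} D(Z)={4,5,7}: V {3,4}->{3}; W {4,6,7,8}->{4}; Z {4,5,7}->{7}
So after constraint 2: D(V) = {3}

Answer: {3}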